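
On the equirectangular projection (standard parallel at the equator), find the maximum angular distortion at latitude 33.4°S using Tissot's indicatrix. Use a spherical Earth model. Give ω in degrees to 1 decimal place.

Plate carrée maps x = Rλ, y = Rφ. The meridian scale is h = 1 and the parallel scale is k = 1/cos φ = sec φ.
At 33.4°: h = 1.000, k = 1.198; principal scales a = 1.198, b = 1.000.
sin(ω/2) = (a − b)/(a + b) = 0.1978/2.198 = 0.09001, so ω = 2 arcsin(0.09001) ≈ 10.3°.

10.3°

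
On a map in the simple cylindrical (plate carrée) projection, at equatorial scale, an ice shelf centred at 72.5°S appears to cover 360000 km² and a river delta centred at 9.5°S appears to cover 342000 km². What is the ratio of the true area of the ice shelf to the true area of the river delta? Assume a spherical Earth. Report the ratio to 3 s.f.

Plate carrée has h = 1 and k = sec φ, giving areal scale sec φ; true area = (apparent area) · cos φ.
True area of ice shelf: 360000 × cos(72.5°) = 360000 × 0.3007 = 108300 km².
True area of river delta: 342000 × cos(9.5°) = 342000 × 0.9863 = 337300 km².
Ratio = 108300 / 337300 ≈ 0.321.

0.321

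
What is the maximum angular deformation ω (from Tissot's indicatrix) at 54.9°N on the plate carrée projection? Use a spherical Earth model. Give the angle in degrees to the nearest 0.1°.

For the equirectangular projection with φ₀ = 0 (plate carrée), h = 1 along meridians and k = sec φ along parallels.
At 54.9°: h = 1.000, k = 1.739; principal scales a = 1.739, b = 1.000.
sin(ω/2) = (a − b)/(a + b) = 0.7391/2.739 = 0.2698, so ω = 2 arcsin(0.2698) ≈ 31.3°.

31.3°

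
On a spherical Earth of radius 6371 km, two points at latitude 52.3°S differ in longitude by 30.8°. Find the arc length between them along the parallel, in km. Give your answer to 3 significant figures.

Arc length along a parallel = R cos φ · Δλ (with Δλ in radians).
= 6371 × cos 52.3° × (30.8° × π/180) = 6371 × 0.6115 × 0.5376 ≈ 2090 km.

2090 km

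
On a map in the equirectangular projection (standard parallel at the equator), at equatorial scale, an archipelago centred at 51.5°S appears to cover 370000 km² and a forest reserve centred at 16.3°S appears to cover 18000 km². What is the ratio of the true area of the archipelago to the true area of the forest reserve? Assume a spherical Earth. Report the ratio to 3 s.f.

On the plate carrée, areal scale = h·k = 1 × sec φ, so true area = apparent × cos φ.
True area of archipelago: 370000 × cos(51.5°) = 370000 × 0.6225 = 230300 km².
True area of forest reserve: 18000 × cos(16.3°) = 18000 × 0.9598 = 17280 km².
Ratio = 230300 / 17280 ≈ 13.3.

13.3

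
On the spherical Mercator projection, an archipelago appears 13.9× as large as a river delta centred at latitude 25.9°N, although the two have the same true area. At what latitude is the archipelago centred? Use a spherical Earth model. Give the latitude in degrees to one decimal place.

76.0°

For equal true areas on Mercator, apparent areas scale as sec²φ, so the ratio is cos²φ₂ / cos²φ₁.
cos²φ₂ / cos²φ₁ = 13.9  ⇒  cos φ₁ = cos 25.9° / √13.9 = 0.8996/3.728 = 0.2413.
φ₁ = arccos(0.2413) ≈ 76.0°.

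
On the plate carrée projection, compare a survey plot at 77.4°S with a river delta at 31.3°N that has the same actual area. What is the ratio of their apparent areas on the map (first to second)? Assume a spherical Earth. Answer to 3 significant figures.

3.92

For the equirectangular projection with φ₀ = 0 (plate carrée), h = 1 along meridians and k = sec φ along parallels.
Areal scale at 77.4°: h·k = 1.000 × 4.584 = 4.584.
Areal scale at 31.3°: h·k = 1.000 × 1.170 = 1.170.
Ratio = 4.584/1.170 ≈ 3.92.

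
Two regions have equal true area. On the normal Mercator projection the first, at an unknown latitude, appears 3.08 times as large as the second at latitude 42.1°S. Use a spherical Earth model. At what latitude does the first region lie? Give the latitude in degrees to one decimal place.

For equal true areas on Mercator, apparent areas scale as sec²φ, so the ratio is cos²φ₂ / cos²φ₁.
cos²φ₂ / cos²φ₁ = 3.08  ⇒  cos φ₁ = cos 42.1° / √3.08 = 0.7420/1.755 = 0.4228.
φ₁ = arccos(0.4228) ≈ 65.0°.

65.0°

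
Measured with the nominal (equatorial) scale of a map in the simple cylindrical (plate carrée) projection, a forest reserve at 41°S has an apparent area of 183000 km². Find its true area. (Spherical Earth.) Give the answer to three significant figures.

138000 km²

In the plate carrée (x = Rλ, y = Rφ), meridians are true-scale (h = 1) and parallels are stretched by k = sec φ.
Areal scale = h·k = 1 × sec φ; at 41°, h = 1.000, k = 1.325, so h·k = 1.325.
True area = apparent / (areal scale) = 183000 / 1.325 ≈ 138000 km².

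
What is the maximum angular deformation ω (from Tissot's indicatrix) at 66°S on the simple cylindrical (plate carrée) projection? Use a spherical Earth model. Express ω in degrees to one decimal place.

In the plate carrée (x = Rλ, y = Rφ), meridians are true-scale (h = 1) and parallels are stretched by k = sec φ.
At 66°: h = 1.000, k = 2.459; principal scales a = 2.459, b = 1.000.
sin(ω/2) = (a − b)/(a + b) = 1.459/3.459 = 0.4217, so ω = 2 arcsin(0.4217) ≈ 49.9°.

49.9°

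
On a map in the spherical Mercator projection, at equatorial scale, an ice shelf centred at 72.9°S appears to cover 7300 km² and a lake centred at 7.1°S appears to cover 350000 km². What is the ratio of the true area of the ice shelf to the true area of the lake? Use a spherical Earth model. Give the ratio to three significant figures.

0.00183

On Mercator the areal scale is sec²φ, so true area = apparent × cos²φ.
True area of ice shelf: 7300 × cos²(72.9°) = 7300 × 0.08646 = 631.2 km².
True area of lake: 350000 × cos²(7.1°) = 350000 × 0.9847 = 344700 km².
Ratio = 631.2 / 344700 ≈ 0.00183.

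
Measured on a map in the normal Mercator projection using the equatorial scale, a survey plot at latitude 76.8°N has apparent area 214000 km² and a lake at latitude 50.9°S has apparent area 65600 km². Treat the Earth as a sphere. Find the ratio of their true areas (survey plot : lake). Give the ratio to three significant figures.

0.428

Since Mercator area scale is 1/cos²φ, the true area equals the apparent area multiplied by cos²φ.
True area of survey plot: 214000 × cos²(76.8°) = 214000 × 0.05214 = 11160 km².
True area of lake: 65600 × cos²(50.9°) = 65600 × 0.3978 = 26090 km².
Ratio = 11160 / 26090 ≈ 0.428.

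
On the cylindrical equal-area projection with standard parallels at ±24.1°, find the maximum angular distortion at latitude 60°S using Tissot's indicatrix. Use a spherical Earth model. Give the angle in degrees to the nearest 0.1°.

For cylindrical equal-area with standard parallel φ₀, h = cos φ / cos φ₀ and k = cos φ₀ / cos φ, so h·k = 1.
At 60°: h = 0.5477, k = 1.826; principal scales a = 1.826, b = 0.5477.
sin(ω/2) = (a − b)/(a + b) = 1.278/2.373 = 0.5384, so ω = 2 arcsin(0.5384) ≈ 65.2°.

65.2°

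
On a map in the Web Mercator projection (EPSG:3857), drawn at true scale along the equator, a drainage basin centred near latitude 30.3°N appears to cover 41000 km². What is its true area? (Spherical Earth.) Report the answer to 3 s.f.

30600 km²

Mercator is conformal, so the point scale is isotropic: h = k = sec φ = 1/cos φ.
Areal scale = k² = sec²φ = 1/cos²(30.3°) = 1/0.8634² = 1.341.
True area = apparent / (areal scale) = 41000 / 1.341 ≈ 30600 km².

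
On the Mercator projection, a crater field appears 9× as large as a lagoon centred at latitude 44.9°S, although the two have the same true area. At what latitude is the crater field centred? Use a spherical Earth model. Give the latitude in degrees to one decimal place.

Mercator areal scale is sec²φ, so apparent-area ratio = sec²φ₁ / sec²φ₂ = cos²φ₂ / cos²φ₁.
cos²φ₂ / cos²φ₁ = 9  ⇒  cos φ₁ = cos 44.9° / √9 = 0.7083/3.000 = 0.2361.
φ₁ = arccos(0.2361) ≈ 76.3°.

76.3°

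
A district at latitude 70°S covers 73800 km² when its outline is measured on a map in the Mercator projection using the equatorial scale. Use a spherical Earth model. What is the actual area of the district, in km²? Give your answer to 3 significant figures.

8630 km²

The Mercator projection is conformal; its linear scale factor is the same in every direction and equals sec φ = 1/cos φ.
Areal scale = k² = sec²φ = 1/cos²(70°) = 1/0.3420² = 8.549.
True area = apparent / (areal scale) = 73800 / 8.549 ≈ 8630 km².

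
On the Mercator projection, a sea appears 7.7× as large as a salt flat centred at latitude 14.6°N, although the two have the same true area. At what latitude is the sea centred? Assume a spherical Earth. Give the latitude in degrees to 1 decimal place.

For equal true areas on Mercator, apparent areas scale as sec²φ, so the ratio is cos²φ₂ / cos²φ₁.
cos²φ₂ / cos²φ₁ = 7.7  ⇒  cos φ₁ = cos 14.6° / √7.7 = 0.9677/2.775 = 0.3487.
φ₁ = arccos(0.3487) ≈ 69.6°.

69.6°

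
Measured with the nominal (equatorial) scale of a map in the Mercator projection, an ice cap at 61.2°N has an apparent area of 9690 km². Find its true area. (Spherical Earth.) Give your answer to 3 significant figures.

The Mercator projection is conformal; its linear scale factor is the same in every direction and equals sec φ = 1/cos φ.
Areal scale = k² = sec²φ = 1/cos²(61.2°) = 1/0.4818² = 4.309.
True area = apparent / (areal scale) = 9690 / 4.309 ≈ 2250 km².

2250 km²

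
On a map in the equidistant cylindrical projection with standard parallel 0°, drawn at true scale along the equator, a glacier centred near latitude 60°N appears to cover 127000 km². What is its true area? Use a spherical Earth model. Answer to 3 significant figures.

63500 km²

For the equirectangular projection with φ₀ = 0 (plate carrée), h = 1 along meridians and k = sec φ along parallels.
Areal scale = h·k = 1 × sec φ; at 60°, h = 1.000, k = 2.000, so h·k = 2.000.
True area = apparent / (areal scale) = 127000 / 2.000 ≈ 63500 km².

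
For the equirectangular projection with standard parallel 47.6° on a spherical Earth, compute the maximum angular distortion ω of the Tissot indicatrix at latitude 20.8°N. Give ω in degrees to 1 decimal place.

18.6°

The equidistant cylindrical projection with φ₀ = 47.6° has h = 1 (meridians true) and k = cos φ₀ / cos φ along parallels.
At 20.8°: h = 1.000, k = 0.7213; principal scales a = 1.000, b = 0.7213.
sin(ω/2) = (a − b)/(a + b) = 0.2787/1.721 = 0.1619, so ω = 2 arcsin(0.1619) ≈ 18.6°.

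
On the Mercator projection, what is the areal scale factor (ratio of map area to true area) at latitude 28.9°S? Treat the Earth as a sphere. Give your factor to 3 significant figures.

1.30

The Mercator projection is conformal; its linear scale factor is the same in every direction and equals sec φ = 1/cos φ.
Areal scale = k² = sec²φ = 1/cos²(28.9°) = 1/0.8755² = 1.305.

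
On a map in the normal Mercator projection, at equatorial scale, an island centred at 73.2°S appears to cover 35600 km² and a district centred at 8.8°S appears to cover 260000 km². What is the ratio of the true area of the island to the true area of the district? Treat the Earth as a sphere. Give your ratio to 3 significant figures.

Since Mercator area scale is 1/cos²φ, the true area equals the apparent area multiplied by cos²φ.
True area of island: 35600 × cos²(73.2°) = 35600 × 0.08354 = 2974 km².
True area of district: 260000 × cos²(8.8°) = 260000 × 0.9766 = 253900 km².
Ratio = 2974 / 253900 ≈ 0.0117.

0.0117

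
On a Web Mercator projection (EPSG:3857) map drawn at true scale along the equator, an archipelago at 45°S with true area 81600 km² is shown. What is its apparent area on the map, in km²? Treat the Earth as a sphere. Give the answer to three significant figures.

Mercator is conformal, so the point scale is isotropic: h = k = sec φ = 1/cos φ.
Areal scale = k² = sec²φ = 1/cos²(45°) = 1/0.7071² = 2.000.
Apparent area = 81600 × 2.000 ≈ 163000 km².

163000 km²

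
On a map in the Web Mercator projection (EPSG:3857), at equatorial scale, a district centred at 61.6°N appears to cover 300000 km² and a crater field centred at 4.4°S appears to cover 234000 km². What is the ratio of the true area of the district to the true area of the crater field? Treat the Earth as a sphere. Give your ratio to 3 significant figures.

Since Mercator area scale is 1/cos²φ, the true area equals the apparent area multiplied by cos²φ.
True area of district: 300000 × cos²(61.6°) = 300000 × 0.2262 = 67870 km².
True area of crater field: 234000 × cos²(4.4°) = 234000 × 0.9941 = 232600 km².
Ratio = 67870 / 232600 ≈ 0.292.

0.292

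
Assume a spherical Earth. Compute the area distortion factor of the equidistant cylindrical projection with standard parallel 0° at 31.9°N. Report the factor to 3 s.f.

1.18

Plate carrée maps x = Rλ, y = Rφ. The meridian scale is h = 1 and the parallel scale is k = 1/cos φ = sec φ.
Areal scale = h·k = 1 × sec φ; at 31.9°, h = 1.000, k = 1.178, so h·k = 1.178.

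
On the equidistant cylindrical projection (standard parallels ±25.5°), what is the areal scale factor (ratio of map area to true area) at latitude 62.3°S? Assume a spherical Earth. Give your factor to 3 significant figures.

1.94

In the equirectangular projection with standard parallel φ₀ = 25.5° (x = Rλ cos φ₀, y = Rφ), meridians are true-scale (h = 1) and the parallel scale is k = cos φ₀ / cos φ.
Areal scale = h·k = 1 × cos φ₀ / cos φ; at 62.3°, h = 1.000, k = 1.942, so h·k = 1.942.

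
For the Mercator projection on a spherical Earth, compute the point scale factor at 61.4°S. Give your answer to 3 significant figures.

Mercator is conformal, so the point scale is isotropic: h = k = sec φ = 1/cos φ.
k = 1/cos 61.4° = 1/0.4787 = 2.089.

2.09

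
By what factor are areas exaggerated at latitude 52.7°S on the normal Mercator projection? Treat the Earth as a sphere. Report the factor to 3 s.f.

Mercator is conformal, so the point scale is isotropic: h = k = sec φ = 1/cos φ.
Areal scale = k² = sec²φ = 1/cos²(52.7°) = 1/0.6060² = 2.723.

2.72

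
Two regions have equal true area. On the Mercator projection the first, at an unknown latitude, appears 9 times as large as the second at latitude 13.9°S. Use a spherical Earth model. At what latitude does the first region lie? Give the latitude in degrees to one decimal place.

Mercator areal scale is sec²φ, so apparent-area ratio = sec²φ₁ / sec²φ₂ = cos²φ₂ / cos²φ₁.
cos²φ₂ / cos²φ₁ = 9  ⇒  cos φ₁ = cos 13.9° / √9 = 0.9707/3.000 = 0.3236.
φ₁ = arccos(0.3236) ≈ 71.1°.

71.1°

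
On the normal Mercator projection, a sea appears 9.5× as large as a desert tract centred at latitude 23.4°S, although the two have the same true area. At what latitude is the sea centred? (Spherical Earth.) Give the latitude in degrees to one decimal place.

For equal true areas on Mercator, apparent areas scale as sec²φ, so the ratio is cos²φ₂ / cos²φ₁.
cos²φ₂ / cos²φ₁ = 9.5  ⇒  cos φ₁ = cos 23.4° / √9.5 = 0.9178/3.082 = 0.2978.
φ₁ = arccos(0.2978) ≈ 72.7°.

72.7°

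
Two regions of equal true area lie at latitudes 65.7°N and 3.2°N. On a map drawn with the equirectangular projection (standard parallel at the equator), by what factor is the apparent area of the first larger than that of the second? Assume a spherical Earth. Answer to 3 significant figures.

2.43

In the plate carrée (x = Rλ, y = Rφ), meridians are true-scale (h = 1) and parallels are stretched by k = sec φ.
Areal scale at 65.7°: h·k = 1.000 × 2.430 = 2.430.
Areal scale at 3.2°: h·k = 1.000 × 1.002 = 1.002.
Ratio = 2.430/1.002 ≈ 2.43.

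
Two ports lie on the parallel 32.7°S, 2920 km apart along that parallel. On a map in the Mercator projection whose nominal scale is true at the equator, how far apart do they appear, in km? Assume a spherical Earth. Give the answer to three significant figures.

For Mercator, h = k = sec φ (a conformal cylindrical projection has a single point scale, 1/cos φ).
Along the parallel, k = sec 32.7° = 1/0.8415 = 1.188.
Map distance = 2920 × 1.188 ≈ 3470 km.

3470 km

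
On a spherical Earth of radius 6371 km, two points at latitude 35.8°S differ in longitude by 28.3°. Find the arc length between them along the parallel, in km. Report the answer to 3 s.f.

Arc length along a parallel = R cos φ · Δλ (with Δλ in radians).
= 6371 × cos 35.8° × (28.3° × π/180) = 6371 × 0.8111 × 0.4939 ≈ 2550 km.

2550 km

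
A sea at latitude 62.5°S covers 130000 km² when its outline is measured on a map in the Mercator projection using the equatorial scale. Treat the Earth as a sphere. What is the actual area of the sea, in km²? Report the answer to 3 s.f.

The Mercator projection is conformal; its linear scale factor is the same in every direction and equals sec φ = 1/cos φ.
Areal scale = k² = sec²φ = 1/cos²(62.5°) = 1/0.4617² = 4.690.
True area = apparent / (areal scale) = 130000 / 4.690 ≈ 27700 km².

27700 km²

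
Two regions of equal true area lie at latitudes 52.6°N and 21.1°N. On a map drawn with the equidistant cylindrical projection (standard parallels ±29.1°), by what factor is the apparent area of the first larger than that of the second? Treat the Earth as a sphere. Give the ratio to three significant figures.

1.54

The equidistant cylindrical projection with φ₀ = 29.1° has h = 1 (meridians true) and k = cos φ₀ / cos φ along parallels.
Areal scale at 52.6°: h·k = 1.000 × 1.439 = 1.439.
Areal scale at 21.1°: h·k = 1.000 × 0.9366 = 0.9366.
Ratio = 1.439/0.9366 ≈ 1.54.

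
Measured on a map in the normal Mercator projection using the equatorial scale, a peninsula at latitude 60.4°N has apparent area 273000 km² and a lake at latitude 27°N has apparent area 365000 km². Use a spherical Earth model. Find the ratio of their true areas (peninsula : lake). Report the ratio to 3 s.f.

Mercator's areal exaggeration is sec²φ; hence true area = (apparent area) · cos²φ.
True area of peninsula: 273000 × cos²(60.4°) = 273000 × 0.2440 = 66610 km².
True area of lake: 365000 × cos²(27°) = 365000 × 0.7939 = 289800 km².
Ratio = 66610 / 289800 ≈ 0.230.

0.230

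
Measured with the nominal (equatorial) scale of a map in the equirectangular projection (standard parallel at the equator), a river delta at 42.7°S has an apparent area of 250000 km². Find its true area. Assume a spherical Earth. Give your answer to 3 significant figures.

184000 km²

In the plate carrée (x = Rλ, y = Rφ), meridians are true-scale (h = 1) and parallels are stretched by k = sec φ.
Areal scale = h·k = 1 × sec φ; at 42.7°, h = 1.000, k = 1.361, so h·k = 1.361.
True area = apparent / (areal scale) = 250000 / 1.361 ≈ 184000 km².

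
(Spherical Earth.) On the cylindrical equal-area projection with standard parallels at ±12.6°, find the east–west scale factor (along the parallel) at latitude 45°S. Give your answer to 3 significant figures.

For cylindrical equal-area with standard parallel φ₀, h = cos φ / cos φ₀ and k = cos φ₀ / cos φ, so h·k = 1.
k = cos 12.6° / cos 45° = 0.9759/0.7071 = 1.380.

1.38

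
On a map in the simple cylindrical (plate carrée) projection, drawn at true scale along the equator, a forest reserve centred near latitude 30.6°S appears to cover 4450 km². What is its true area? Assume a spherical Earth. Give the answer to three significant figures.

3830 km²

Plate carrée maps x = Rλ, y = Rφ. The meridian scale is h = 1 and the parallel scale is k = 1/cos φ = sec φ.
Areal scale = h·k = 1 × sec φ; at 30.6°, h = 1.000, k = 1.162, so h·k = 1.162.
True area = apparent / (areal scale) = 4450 / 1.162 ≈ 3830 km².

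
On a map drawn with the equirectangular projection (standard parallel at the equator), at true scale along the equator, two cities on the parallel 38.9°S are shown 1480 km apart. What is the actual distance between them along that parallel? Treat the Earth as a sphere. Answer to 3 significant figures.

1150 km

In the plate carrée (x = Rλ, y = Rφ), meridians are true-scale (h = 1) and parallels are stretched by k = sec φ.
Along the parallel at 38.9°, map distances are exaggerated by k = sec 38.9° = 1.285.
True distance = 1480 / 1.285 = 1480 × cos 38.9° ≈ 1150 km.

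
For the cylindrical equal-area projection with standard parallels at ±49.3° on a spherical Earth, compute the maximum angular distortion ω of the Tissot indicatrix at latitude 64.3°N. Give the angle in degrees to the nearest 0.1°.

A cylindrical equal-area projection with standard parallel φ₀ has meridian scale h = cos φ / cos φ₀ and parallel scale k = cos φ₀ / cos φ (so areas are preserved, h·k = 1).
At 64.3°: h = 0.6650, k = 1.504; principal scales a = 1.504, b = 0.6650.
sin(ω/2) = (a − b)/(a + b) = 0.8387/2.169 = 0.3867, so ω = 2 arcsin(0.3867) ≈ 45.5°.

45.5°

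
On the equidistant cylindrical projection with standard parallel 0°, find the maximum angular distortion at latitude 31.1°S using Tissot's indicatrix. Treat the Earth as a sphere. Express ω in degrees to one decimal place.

8.9°

In the plate carrée (x = Rλ, y = Rφ), meridians are true-scale (h = 1) and parallels are stretched by k = sec φ.
At 31.1°: h = 1.000, k = 1.168; principal scales a = 1.168, b = 1.000.
sin(ω/2) = (a − b)/(a + b) = 0.1679/2.168 = 0.07743, so ω = 2 arcsin(0.07743) ≈ 8.9°.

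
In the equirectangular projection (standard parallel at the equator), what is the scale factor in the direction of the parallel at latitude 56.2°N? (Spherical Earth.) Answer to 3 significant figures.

In the plate carrée (x = Rλ, y = Rφ), meridians are true-scale (h = 1) and parallels are stretched by k = sec φ.
k = 1/cos 56.2° = 1/0.5563 = 1.798.

1.80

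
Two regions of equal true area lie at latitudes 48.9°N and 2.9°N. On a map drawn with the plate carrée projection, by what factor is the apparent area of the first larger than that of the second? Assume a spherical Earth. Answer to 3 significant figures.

In the plate carrée (x = Rλ, y = Rφ), meridians are true-scale (h = 1) and parallels are stretched by k = sec φ.
Areal scale at 48.9°: h·k = 1.000 × 1.521 = 1.521.
Areal scale at 2.9°: h·k = 1.000 × 1.001 = 1.001.
Ratio = 1.521/1.001 ≈ 1.52.

1.52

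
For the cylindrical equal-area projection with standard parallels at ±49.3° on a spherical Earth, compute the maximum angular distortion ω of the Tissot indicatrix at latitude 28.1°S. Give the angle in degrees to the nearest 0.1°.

For cylindrical equal-area with standard parallel φ₀, h = cos φ / cos φ₀ and k = cos φ₀ / cos φ, so h·k = 1.
At 28.1°: h = 1.353, k = 0.7392; principal scales a = 1.353, b = 0.7392.
sin(ω/2) = (a − b)/(a + b) = 0.6135/2.092 = 0.2933, so ω = 2 arcsin(0.2933) ≈ 34.1°.

34.1°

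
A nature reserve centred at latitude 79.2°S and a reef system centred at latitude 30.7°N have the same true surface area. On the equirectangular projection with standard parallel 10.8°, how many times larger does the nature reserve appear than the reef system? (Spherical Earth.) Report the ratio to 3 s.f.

The equidistant cylindrical projection with φ₀ = 10.8° has h = 1 (meridians true) and k = cos φ₀ / cos φ along parallels.
Areal scale at 79.2°: h·k = 1.000 × 5.242 = 5.242.
Areal scale at 30.7°: h·k = 1.000 × 1.142 = 1.142.
Ratio = 5.242/1.142 ≈ 4.59.

4.59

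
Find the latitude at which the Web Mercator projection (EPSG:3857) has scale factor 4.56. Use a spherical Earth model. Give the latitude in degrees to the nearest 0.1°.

77.3°

Mercator scale is k = sec φ = 1/cos φ.
1/cos φ = 4.56  ⇒  cos φ = 0.2193  ⇒  φ = arccos(0.2193) ≈ 77.3°.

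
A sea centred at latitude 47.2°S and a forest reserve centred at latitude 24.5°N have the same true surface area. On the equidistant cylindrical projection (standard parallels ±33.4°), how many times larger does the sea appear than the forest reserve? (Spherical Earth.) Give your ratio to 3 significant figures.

With standard parallel φ₀ = 33.4°, the equirectangular projection gives x = Rλ cos φ₀, y = Rφ, so h = 1 and k = cos 33.4° / cos φ.
Areal scale at 47.2°: h·k = 1.000 × 1.229 = 1.229.
Areal scale at 24.5°: h·k = 1.000 × 0.9175 = 0.9175.
Ratio = 1.229/0.9175 ≈ 1.34.

1.34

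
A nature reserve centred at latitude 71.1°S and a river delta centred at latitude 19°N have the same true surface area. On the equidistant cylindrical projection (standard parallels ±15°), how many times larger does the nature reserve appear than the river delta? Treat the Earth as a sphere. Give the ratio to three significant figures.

The equidistant cylindrical projection with φ₀ = 15° has h = 1 (meridians true) and k = cos φ₀ / cos φ along parallels.
Areal scale at 71.1°: h·k = 1.000 × 2.982 = 2.982.
Areal scale at 19°: h·k = 1.000 × 1.022 = 1.022.
Ratio = 2.982/1.022 ≈ 2.92.

2.92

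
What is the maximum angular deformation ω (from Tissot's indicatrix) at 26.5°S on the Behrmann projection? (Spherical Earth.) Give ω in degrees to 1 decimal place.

Behrmann is a cylindrical equal-area projection with standard parallels at ±30°. Cylindrical equal-area (φ₀ = 30°): h = cos φ / cos 30° along meridians, k = cos 30° / cos φ along parallels; h·k = 1.
At 26.5°: h = 1.033, k = 0.9677; principal scales a = 1.033, b = 0.9677.
sin(ω/2) = (a − b)/(a + b) = 0.06568/2.001 = 0.03282, so ω = 2 arcsin(0.03282) ≈ 3.8°.

3.8°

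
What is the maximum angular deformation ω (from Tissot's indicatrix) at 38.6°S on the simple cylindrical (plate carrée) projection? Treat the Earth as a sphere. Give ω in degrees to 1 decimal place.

For the equirectangular projection with φ₀ = 0 (plate carrée), h = 1 along meridians and k = sec φ along parallels.
At 38.6°: h = 1.000, k = 1.280; principal scales a = 1.280, b = 1.000.
sin(ω/2) = (a − b)/(a + b) = 0.2796/2.280 = 0.1226, so ω = 2 arcsin(0.1226) ≈ 14.1°.

14.1°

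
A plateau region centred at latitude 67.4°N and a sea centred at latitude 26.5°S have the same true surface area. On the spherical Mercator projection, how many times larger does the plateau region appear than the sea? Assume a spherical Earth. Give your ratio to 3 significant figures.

5.42

Mercator areal scale is sec²φ.
At 67.4°: sec²(67.4°) = 1/0.3843² = 6.771.
At 26.5°: sec²(26.5°) = 1/0.8949² = 1.249.
Ratio = 6.771/1.249 = cos²(26.5°)/cos²(67.4°) ≈ 5.42.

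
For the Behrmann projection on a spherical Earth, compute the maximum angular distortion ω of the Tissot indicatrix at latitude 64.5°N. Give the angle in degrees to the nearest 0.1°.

74.3°

The Behrmann projection is cylindrical equal-area with φ₀ = 30°. Cylindrical equal-area (φ₀ = 30°): h = cos φ / cos 30° along meridians, k = cos 30° / cos φ along parallels; h·k = 1.
At 64.5°: h = 0.4971, k = 2.012; principal scales a = 2.012, b = 0.4971.
sin(ω/2) = (a − b)/(a + b) = 1.515/2.509 = 0.6037, so ω = 2 arcsin(0.6037) ≈ 74.3°.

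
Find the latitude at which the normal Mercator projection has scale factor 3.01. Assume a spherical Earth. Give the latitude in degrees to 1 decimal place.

Mercator scale is k = sec φ = 1/cos φ.
1/cos φ = 3.01  ⇒  cos φ = 0.3322  ⇒  φ = arccos(0.3322) ≈ 70.6°.

70.6°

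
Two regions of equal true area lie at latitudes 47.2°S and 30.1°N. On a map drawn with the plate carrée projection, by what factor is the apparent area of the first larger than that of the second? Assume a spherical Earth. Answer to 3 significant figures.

For the equirectangular projection with φ₀ = 0 (plate carrée), h = 1 along meridians and k = sec φ along parallels.
Areal scale at 47.2°: h·k = 1.000 × 1.472 = 1.472.
Areal scale at 30.1°: h·k = 1.000 × 1.156 = 1.156.
Ratio = 1.472/1.156 ≈ 1.27.

1.27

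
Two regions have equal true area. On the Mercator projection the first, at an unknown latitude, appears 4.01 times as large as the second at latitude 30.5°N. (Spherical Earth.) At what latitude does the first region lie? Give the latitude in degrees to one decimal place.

Mercator areal scale is sec²φ, so apparent-area ratio = sec²φ₁ / sec²φ₂ = cos²φ₂ / cos²φ₁.
cos²φ₂ / cos²φ₁ = 4.01  ⇒  cos φ₁ = cos 30.5° / √4.01 = 0.8616/2.002 = 0.4303.
φ₁ = arccos(0.4303) ≈ 64.5°.

64.5°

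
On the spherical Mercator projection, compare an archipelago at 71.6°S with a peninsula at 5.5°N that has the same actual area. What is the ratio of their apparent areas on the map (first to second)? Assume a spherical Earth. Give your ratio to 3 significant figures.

Mercator areal scale is sec²φ.
At 71.6°: sec²(71.6°) = 1/0.3156² = 10.04.
At 5.5°: sec²(5.5°) = 1/0.9954² = 1.009.
Ratio = 10.04/1.009 = cos²(5.5°)/cos²(71.6°) ≈ 9.94.

9.94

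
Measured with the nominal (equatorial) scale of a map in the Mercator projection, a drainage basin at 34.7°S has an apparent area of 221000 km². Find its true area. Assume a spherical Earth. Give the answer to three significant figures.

149000 km²

Mercator is conformal, so the point scale is isotropic: h = k = sec φ = 1/cos φ.
Areal scale = k² = sec²φ = 1/cos²(34.7°) = 1/0.8221² = 1.479.
True area = apparent / (areal scale) = 221000 / 1.479 ≈ 149000 km².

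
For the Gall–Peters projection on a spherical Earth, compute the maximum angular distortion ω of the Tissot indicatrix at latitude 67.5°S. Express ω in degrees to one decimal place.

66.3°

The Gall–Peters projection is cylindrical equal-area with φ₀ = 45°. A cylindrical equal-area projection with standard parallel φ₀ has meridian scale h = cos φ / cos φ₀ and parallel scale k = cos φ₀ / cos φ (so areas are preserved, h·k = 1).
At 67.5°: h = 0.5412, k = 1.848; principal scales a = 1.848, b = 0.5412.
sin(ω/2) = (a − b)/(a + b) = 1.307/2.389 = 0.5469, so ω = 2 arcsin(0.5469) ≈ 66.3°.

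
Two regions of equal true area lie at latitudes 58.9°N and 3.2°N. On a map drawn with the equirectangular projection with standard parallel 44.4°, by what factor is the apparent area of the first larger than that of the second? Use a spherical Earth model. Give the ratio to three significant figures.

With standard parallel φ₀ = 44.4°, the equirectangular projection gives x = Rλ cos φ₀, y = Rφ, so h = 1 and k = cos 44.4° / cos φ.
Areal scale at 58.9°: h·k = 1.000 × 1.383 = 1.383.
Areal scale at 3.2°: h·k = 1.000 × 0.7156 = 0.7156.
Ratio = 1.383/0.7156 ≈ 1.93.

1.93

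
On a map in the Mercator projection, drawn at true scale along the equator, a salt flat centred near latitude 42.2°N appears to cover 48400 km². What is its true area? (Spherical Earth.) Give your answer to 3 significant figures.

26600 km²

For Mercator, h = k = sec φ (a conformal cylindrical projection has a single point scale, 1/cos φ).
Areal scale = k² = sec²φ = 1/cos²(42.2°) = 1/0.7408² = 1.822.
True area = apparent / (areal scale) = 48400 / 1.822 ≈ 26600 km².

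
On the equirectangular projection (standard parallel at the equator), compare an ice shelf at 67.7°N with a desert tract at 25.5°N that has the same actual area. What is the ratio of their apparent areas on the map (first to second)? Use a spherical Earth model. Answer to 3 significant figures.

In the plate carrée (x = Rλ, y = Rφ), meridians are true-scale (h = 1) and parallels are stretched by k = sec φ.
Areal scale at 67.7°: h·k = 1.000 × 2.635 = 2.635.
Areal scale at 25.5°: h·k = 1.000 × 1.108 = 1.108.
Ratio = 2.635/1.108 ≈ 2.38.

2.38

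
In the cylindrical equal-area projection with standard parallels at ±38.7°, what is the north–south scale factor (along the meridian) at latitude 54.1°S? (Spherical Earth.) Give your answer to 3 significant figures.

0.751

For cylindrical equal-area with standard parallel φ₀, h = cos φ / cos φ₀ and k = cos φ₀ / cos φ, so h·k = 1.
h = cos 54.1° / cos 38.7° = 0.5864/0.7804 = 0.7513.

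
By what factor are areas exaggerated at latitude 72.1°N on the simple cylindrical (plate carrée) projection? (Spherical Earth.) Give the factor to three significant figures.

For the equirectangular projection with φ₀ = 0 (plate carrée), h = 1 along meridians and k = sec φ along parallels.
Areal scale = h·k = 1 × sec φ; at 72.1°, h = 1.000, k = 3.254, so h·k = 3.254.

3.25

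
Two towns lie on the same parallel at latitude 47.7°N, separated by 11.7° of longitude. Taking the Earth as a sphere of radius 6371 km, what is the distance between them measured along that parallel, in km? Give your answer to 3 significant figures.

876 km

Arc length along a parallel = R cos φ · Δλ (with Δλ in radians).
= 6371 × cos 47.7° × (11.7° × π/180) = 6371 × 0.6730 × 0.2042 ≈ 876 km.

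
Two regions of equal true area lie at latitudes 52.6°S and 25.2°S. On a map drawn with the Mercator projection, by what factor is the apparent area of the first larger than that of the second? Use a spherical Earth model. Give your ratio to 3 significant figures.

On Mercator, area is exaggerated by sec²φ = 1/cos²φ.
At 52.6°: sec²(52.6°) = 1/0.6074² = 2.711.
At 25.2°: sec²(25.2°) = 1/0.9048² = 1.221.
Ratio = 2.711/1.221 = cos²(25.2°)/cos²(52.6°) ≈ 2.22.

2.22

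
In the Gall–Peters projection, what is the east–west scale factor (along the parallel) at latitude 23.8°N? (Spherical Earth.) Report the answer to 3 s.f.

The Gall–Peters projection is cylindrical equal-area with φ₀ = 45°. For cylindrical equal-area with standard parallel φ₀, h = cos φ / cos φ₀ and k = cos φ₀ / cos φ, so h·k = 1.
k = cos 45° / cos 23.8° = 0.7071/0.9150 = 0.7728.

0.773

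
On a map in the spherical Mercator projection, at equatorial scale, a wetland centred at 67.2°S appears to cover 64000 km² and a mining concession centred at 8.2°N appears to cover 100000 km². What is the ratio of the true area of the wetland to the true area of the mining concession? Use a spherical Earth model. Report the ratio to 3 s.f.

0.0981

Since Mercator area scale is 1/cos²φ, the true area equals the apparent area multiplied by cos²φ.
True area of wetland: 64000 × cos²(67.2°) = 64000 × 0.1502 = 9611 km².
True area of mining concession: 100000 × cos²(8.2°) = 100000 × 0.9797 = 97970 km².
Ratio = 9611 / 97970 ≈ 0.0981.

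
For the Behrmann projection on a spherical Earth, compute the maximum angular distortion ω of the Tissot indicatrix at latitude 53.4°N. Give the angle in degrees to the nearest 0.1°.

The Behrmann projection is cylindrical equal-area with φ₀ = 30°. Cylindrical equal-area (φ₀ = 30°): h = cos φ / cos 30° along meridians, k = cos 30° / cos φ along parallels; h·k = 1.
At 53.4°: h = 0.6885, k = 1.453; principal scales a = 1.453, b = 0.6885.
sin(ω/2) = (a − b)/(a + b) = 0.7641/2.141 = 0.3569, so ω = 2 arcsin(0.3569) ≈ 41.8°.

41.8°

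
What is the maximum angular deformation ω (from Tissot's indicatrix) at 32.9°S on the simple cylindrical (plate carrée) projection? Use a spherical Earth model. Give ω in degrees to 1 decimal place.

10.0°

In the plate carrée (x = Rλ, y = Rφ), meridians are true-scale (h = 1) and parallels are stretched by k = sec φ.
At 32.9°: h = 1.000, k = 1.191; principal scales a = 1.191, b = 1.000.
sin(ω/2) = (a − b)/(a + b) = 0.1910/2.191 = 0.08718, so ω = 2 arcsin(0.08718) ≈ 10.0°.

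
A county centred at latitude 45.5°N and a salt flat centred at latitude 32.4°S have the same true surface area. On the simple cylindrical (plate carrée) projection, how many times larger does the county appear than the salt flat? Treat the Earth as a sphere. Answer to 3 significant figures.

Plate carrée maps x = Rλ, y = Rφ. The meridian scale is h = 1 and the parallel scale is k = 1/cos φ = sec φ.
Areal scale at 45.5°: h·k = 1.000 × 1.427 = 1.427.
Areal scale at 32.4°: h·k = 1.000 × 1.184 = 1.184.
Ratio = 1.427/1.184 ≈ 1.20.

1.20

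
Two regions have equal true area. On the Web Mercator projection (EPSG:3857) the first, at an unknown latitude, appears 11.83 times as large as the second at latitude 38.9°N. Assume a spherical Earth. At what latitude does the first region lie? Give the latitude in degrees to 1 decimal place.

76.9°

For equal true areas on Mercator, apparent areas scale as sec²φ, so the ratio is cos²φ₂ / cos²φ₁.
cos²φ₂ / cos²φ₁ = 11.83  ⇒  cos φ₁ = cos 38.9° / √11.83 = 0.7782/3.439 = 0.2263.
φ₁ = arccos(0.2263) ≈ 76.9°.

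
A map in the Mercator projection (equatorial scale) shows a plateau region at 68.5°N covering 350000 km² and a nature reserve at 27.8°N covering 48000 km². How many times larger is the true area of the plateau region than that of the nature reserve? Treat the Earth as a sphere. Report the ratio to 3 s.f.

1.25

Mercator's areal exaggeration is sec²φ; hence true area = (apparent area) · cos²φ.
True area of plateau region: 350000 × cos²(68.5°) = 350000 × 0.1343 = 47010 km².
True area of nature reserve: 48000 × cos²(27.8°) = 48000 × 0.7825 = 37560 km².
Ratio = 47010 / 37560 ≈ 1.25.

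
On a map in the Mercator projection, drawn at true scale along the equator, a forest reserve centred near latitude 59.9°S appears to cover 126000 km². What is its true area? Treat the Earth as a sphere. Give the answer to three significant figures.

31700 km²

For Mercator, h = k = sec φ (a conformal cylindrical projection has a single point scale, 1/cos φ).
Areal scale = k² = sec²φ = 1/cos²(59.9°) = 1/0.5015² = 3.976.
True area = apparent / (areal scale) = 126000 / 3.976 ≈ 31700 km².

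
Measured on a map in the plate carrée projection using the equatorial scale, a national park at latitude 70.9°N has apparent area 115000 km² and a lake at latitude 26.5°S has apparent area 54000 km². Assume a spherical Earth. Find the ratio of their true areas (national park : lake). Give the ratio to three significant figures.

0.779

Plate carrée has h = 1 and k = sec φ, giving areal scale sec φ; true area = (apparent area) · cos φ.
True area of national park: 115000 × cos(70.9°) = 115000 × 0.3272 = 37630 km².
True area of lake: 54000 × cos(26.5°) = 54000 × 0.8949 = 48330 km².
Ratio = 37630 / 48330 ≈ 0.779.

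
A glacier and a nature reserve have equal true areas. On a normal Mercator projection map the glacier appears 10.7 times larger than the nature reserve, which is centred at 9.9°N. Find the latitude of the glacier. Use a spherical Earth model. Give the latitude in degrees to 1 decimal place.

72.5°

For equal true areas on Mercator, apparent areas scale as sec²φ, so the ratio is cos²φ₂ / cos²φ₁.
cos²φ₂ / cos²φ₁ = 10.7  ⇒  cos φ₁ = cos 9.9° / √10.7 = 0.9851/3.271 = 0.3012.
φ₁ = arccos(0.3012) ≈ 72.5°.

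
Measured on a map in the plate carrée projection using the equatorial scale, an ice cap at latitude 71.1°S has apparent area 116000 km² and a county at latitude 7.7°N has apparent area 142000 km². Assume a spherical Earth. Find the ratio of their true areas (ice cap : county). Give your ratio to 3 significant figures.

Plate carrée has h = 1 and k = sec φ, giving areal scale sec φ; true area = (apparent area) · cos φ.
True area of ice cap: 116000 × cos(71.1°) = 116000 × 0.3239 = 37570 km².
True area of county: 142000 × cos(7.7°) = 142000 × 0.9910 = 140700 km².
Ratio = 37570 / 140700 ≈ 0.267.

0.267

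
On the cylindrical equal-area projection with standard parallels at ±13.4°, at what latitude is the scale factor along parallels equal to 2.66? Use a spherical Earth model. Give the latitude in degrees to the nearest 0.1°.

68.5°

For cylindrical equal-area with standard parallel φ₀, h = cos φ / cos φ₀ and k = cos φ₀ / cos φ, so h·k = 1.
k = cos φ₀ / cos φ = 2.66  ⇒  cos φ = cos 13.4° / 2.66 = 0.3657.
φ = arccos(0.3657) ≈ 68.5°.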